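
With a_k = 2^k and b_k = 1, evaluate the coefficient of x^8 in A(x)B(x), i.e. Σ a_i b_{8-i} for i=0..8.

511

This is [x^8] in the product of the two ordinary generating functions.
Σ = 1·1 + 2·1 + 4·1 + 8·1 + 16·1 + 32·1 + 64·1 + 128·1 + 256·1 = 511.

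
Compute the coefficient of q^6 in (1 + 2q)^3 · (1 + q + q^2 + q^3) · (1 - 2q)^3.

-16

(1 + 2q)^3 has coefficients 1,6,12,8 for degrees 0…3.
(1 + q + q^2 + q^3) has coefficients 1,1,1,1,0,0,0 for degrees 0…6.
Finally multiplying by (1 - 2q)^3, the product of all factors after the first has coefficients 1,-5,7,-1,-2,4,-8 for degrees 0…6.
[q^6] = 1·(-8) + 6·4 + 12·(-2) + 8·(-1) = -16.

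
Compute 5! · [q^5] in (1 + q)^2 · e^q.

31

The EGF product rule gives c_5 = Σ_{k_1+k_2=5} C(5; k_1,k_2) · ∏ g_i(k_i), where (1+q)^2 gives the falling factorial (2)_k; e^q gives (1)^k.
g_1(k) for k = 0…5: 1, 2, 2, 0, 0, 0.
g_2(k) for k = 0…5: 1, 1, 1, 1, 1, 1.
c_5 = Σ_k C(5,k)·g_1(k)·g_2(5−k) = 1·1·1 + 5·2·1 + 10·2·1 = 1 + 10 + 20 = 31.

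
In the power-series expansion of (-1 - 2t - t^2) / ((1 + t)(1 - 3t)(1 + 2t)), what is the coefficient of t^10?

-47444

The denominator gives the recurrence a_n = 7a_(n−2) + 6a_(n−3) for n ≥ 3; the numerator fixes a_0 = -1, a_1 = -2, a_2 = -8.
Iterating: -1, -2, -8, -20, -68, -188, -596, -1724, -5300, -15644, -47444, so a_10 = -47444.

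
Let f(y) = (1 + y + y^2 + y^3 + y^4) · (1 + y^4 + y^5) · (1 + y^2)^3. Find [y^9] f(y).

14

(1 + y + y^2 + y^3 + y^4) has coefficients 1,1,1,1,1 for degrees 0…4.
(1 + y^4 + y^5) has coefficients 1,0,0,0,1,1,0,0,0,0 for degrees 0…9.
Finally multiplying by (1 + y^2)^3, the product of all factors after the first has coefficients 1,0,3,0,4,1,4,3,3,3 for degrees 0…9.
[y^9] = 1·3 + 1·3 + 1·3 + 1·4 + 1·1 = 14.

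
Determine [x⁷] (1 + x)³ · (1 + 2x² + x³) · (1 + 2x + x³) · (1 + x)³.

180

(1 + x)³ has coefficients 1,3,3,1 for degrees 0…3.
(1 + 2x² + x³) has coefficients 1,0,2,1,0,0,0,0 for degrees 0…7.
Multiplying by (1 + 2x + x³) gives running coefficients 1,2,2,6,2,2,1,0 for degrees 0…7.
Finally multiplying by (1 + x)³, the product of all factors after the first has coefficients 1,5,11,19,28,28,19,11 for degrees 0…7.
[x⁷] = 1·11 + 3·19 + 3·28 + 1·28 = 180.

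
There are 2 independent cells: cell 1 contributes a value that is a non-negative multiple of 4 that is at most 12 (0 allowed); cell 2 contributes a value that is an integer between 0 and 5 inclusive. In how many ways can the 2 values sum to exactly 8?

2

The generating function for the choices is (1 + y^4 + y^8 + y^12)·(1 + y + y^2 + y^3 + y^4 + y^5); the count is [y^8].
(1 + y^4 + y^8 + y^12) has coefficients 1,0,0,0,1,0,0,0,1 for degrees 0…8.
(1 + y + y^2 + y^3 + y^4 + y^5) has coefficients 1,1,1,1,1,1,0,0,0 for degrees 0…8.
[y^8] = 1·0 + 1·1 + 1·1 = 2.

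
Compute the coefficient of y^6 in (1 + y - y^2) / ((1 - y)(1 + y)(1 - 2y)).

106

The denominator gives the recurrence a_n = 2a_(n−1) + a_(n−2) − 2a_(n−3) for n ≥ 3; the numerator fixes a_0 = 1, a_1 = 3, a_2 = 6.
Iterating: 1, 3, 6, 13, 26, 53, 106, so a_6 = 106.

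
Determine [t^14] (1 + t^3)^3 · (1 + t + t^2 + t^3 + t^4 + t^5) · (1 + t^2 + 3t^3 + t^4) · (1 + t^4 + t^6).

80

(1 + t^3)^3 has coefficients 1,0,0,3,0,0,3,0,0,1 for degrees 0…9.
(1 + t + t^2 + t^3 + t^4 + t^5) has coefficients 1,1,1,1,1,1,0,0,0,0,0,0,0,0,0 for degrees 0…14.
Multiplying by (1 + t^2 + 3t^3 + t^4) gives running coefficients 1,1,2,5,6,6,5,5,4,1,0,0,0,0,0 for degrees 0…14.
Finally multiplying by (1 + t^4 + t^6), the product of all factors after the first has coefficients 1,1,2,5,7,7,8,11,12,12,11,11,9,6,4 for degrees 0…14.
[t^14] = 1·4 + 3·11 + 3·12 + 1·7 = 80.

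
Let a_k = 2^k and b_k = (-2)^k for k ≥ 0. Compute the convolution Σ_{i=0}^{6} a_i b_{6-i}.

This is [x^6] in the product of the two ordinary generating functions.
Σ = 1·64 + 2·(-32) + 4·16 + 8·(-8) + 16·4 + 32·(-2) + 64·1 = 64.

64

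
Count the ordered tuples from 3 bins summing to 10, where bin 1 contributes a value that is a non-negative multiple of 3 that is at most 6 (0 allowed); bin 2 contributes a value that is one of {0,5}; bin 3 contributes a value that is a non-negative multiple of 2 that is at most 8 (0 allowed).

2

The generating function for the choices is (1 + q^3 + q^6)·(1 + q^5)·(1 + q^2 + q^4 + q^6 + q^8); the count is [q^10].
(1 + q^3 + q^6) has coefficients 1,0,0,1,0,0,1 for degrees 0…6.
(1 + q^5) has coefficients 1,0,0,0,0,1,0,0,0,0,0 for degrees 0…10.
Finally multiplying by (1 + q^2 + q^4 + q^6 + q^8), the product of all factors after the first has coefficients 1,0,1,0,1,1,1,1,1,1,0 for degrees 0…10.
[q^10] = 1·0 + 1·1 + 1·1 = 2.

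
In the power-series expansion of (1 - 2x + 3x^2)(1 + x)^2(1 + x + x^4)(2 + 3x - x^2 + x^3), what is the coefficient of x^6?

5

(1 - 2x + 3x^2) has coefficients 1,-2,3 for degrees 0…2.
(1 + x)^2 has coefficients 1,2,1,0,0,0,0 for degrees 0…6.
Multiplying by (1 + x + x^4) gives running coefficients 1,3,3,1,1,2,1 for degrees 0…6.
Finally multiplying by (2 + 3x - x^2 + x^3), the product of all factors after the first has coefficients 2,9,14,9,5,9,8 for degrees 0…6.
[x^6] = 1·8 − 2·9 + 3·5 = 5.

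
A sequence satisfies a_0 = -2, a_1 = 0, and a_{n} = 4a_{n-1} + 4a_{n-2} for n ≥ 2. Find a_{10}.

-2017280

The ordinary generating function has denominator 1 - 4q - 4q^2.
Iterating the recurrence: a_0,…,a_{10} = -2, 0, -8, -32, -160, -768, -3712, -17920, -86528, -417792, -2017280.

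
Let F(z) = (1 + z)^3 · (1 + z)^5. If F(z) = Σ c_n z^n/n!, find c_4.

1680

The EGF product rule gives c_4 = Σ_{k_1+k_2=4} C(4; k_1,k_2) · ∏ g_i(k_i), where (1+z)^3 gives the falling factorial (3)_k; (1+z)^5 gives the falling factorial (5)_k.
g_1(k) for k = 0…4: 1, 3, 6, 6, 0.
g_2(k) for k = 0…4: 1, 5, 20, 60, 120.
c_4 = Σ_k C(4,k)·g_1(k)·g_2(4−k) = 1·1·120 + 4·3·60 + 6·6·20 + 4·6·5 = 120 + 720 + 720 + 120 = 1680.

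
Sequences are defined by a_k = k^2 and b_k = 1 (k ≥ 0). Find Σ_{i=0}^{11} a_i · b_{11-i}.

The convolution is the x^11 coefficient of A(x)B(x).
Σ = 0·1 + 1·1 + 4·1 + 9·1 + 16·1 + 25·1 + 36·1 + 49·1 + 64·1 + 81·1 + 100·1 + 121·1 = 506.

506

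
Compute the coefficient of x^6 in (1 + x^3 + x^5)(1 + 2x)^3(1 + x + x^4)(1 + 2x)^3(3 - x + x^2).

(1 + x^3 + x^5) has coefficients 1,0,0,1,0,1 for degrees 0…5.
(1 + 2x)^3 has coefficients 1,6,12,8,0,0,0 for degrees 0…6.
Multiplying by (1 + x + x^4) gives running coefficients 1,7,18,20,9,6,12 for degrees 0…6.
Multiplying by (1 + 2x)^3 gives running coefficients 1,13,72,220,401,444,316 for degrees 0…6.
Finally multiplying by (3 - x + x^2), the product of all factors after the first has coefficients 3,38,204,601,1055,1151,905 for degrees 0…6.
[x^6] = 1·905 + 1·601 + 1·38 = 1544.

1544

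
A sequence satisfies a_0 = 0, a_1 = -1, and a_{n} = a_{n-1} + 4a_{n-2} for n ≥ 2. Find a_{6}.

-65

The ordinary generating function has denominator 1 - t - 4t^2.
Iterating the recurrence: a_0,…,a_{6} = 0, -1, -1, -5, -9, -29, -65.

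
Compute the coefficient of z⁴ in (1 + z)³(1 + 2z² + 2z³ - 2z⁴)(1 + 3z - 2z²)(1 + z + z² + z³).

63

(1 + z)³ has coefficients 1,3,3,1 for degrees 0…3.
(1 + 2z² + 2z³ - 2z⁴) has coefficients 1,0,2,2,-2 for degrees 0…4.
Multiplying by (1 + 3z - 2z²) gives running coefficients 1,3,0,8,0 for degrees 0…4.
Finally multiplying by (1 + z + z² + z³), the product of all factors after the first has coefficients 1,4,4,12,11 for degrees 0…4.
[z⁴] = 1·11 + 3·12 + 3·4 + 1·4 = 63.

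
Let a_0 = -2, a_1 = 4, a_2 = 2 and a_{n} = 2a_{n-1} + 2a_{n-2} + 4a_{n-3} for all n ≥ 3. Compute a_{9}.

6432

The ordinary generating function has denominator 1 - 2y - 2y^2 - 4y^3.
Iterating the recurrence: a_0,…,a_{9} = -2, 4, 2, 4, 28, 72, 216, 688, 2096, 6432.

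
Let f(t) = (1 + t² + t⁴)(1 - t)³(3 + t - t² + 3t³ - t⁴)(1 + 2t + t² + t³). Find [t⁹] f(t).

(1 + t² + t⁴) has coefficients 1,0,1,0,1 for degrees 0…4.
(1 - t)³ has coefficients 1,-3,3,-1,0,0,0,0,0,0 for degrees 0…9.
Multiplying by (3 + t - t² + 3t³ - t⁴) gives running coefficients 3,-8,5,6,-14,13,-6,1,0,0 for degrees 0…9.
Finally multiplying by (1 + 2t + t² + t³), the product of all factors after the first has coefficients 3,-2,-8,11,-5,-4,12,-12,9,-5 for degrees 0…9.
[t⁹] = 1·(-5) + 1·(-12) + 1·(-4) = -21.

-21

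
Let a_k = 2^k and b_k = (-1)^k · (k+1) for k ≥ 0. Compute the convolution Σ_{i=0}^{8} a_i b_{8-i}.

Write out a_i and b_{8-i} for i = 0,…,8 and sum the products.
Σ = 1·9 + 2·(-8) + 4·7 + 8·(-6) + 16·5 + 32·(-4) + 64·3 + 128·(-2) + 256·1 = 117.

117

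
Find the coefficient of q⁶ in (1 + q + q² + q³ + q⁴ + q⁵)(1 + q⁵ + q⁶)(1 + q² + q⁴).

(1 + q + q² + q³ + q⁴ + q⁵) has coefficients 1,1,1,1,1,1 for degrees 0…5.
(1 + q⁵ + q⁶) has coefficients 1,0,0,0,0,1,1 for degrees 0…6.
Finally multiplying by (1 + q² + q⁴), the product of all factors after the first has coefficients 1,0,1,0,1,1,1 for degrees 0…6.
[q⁶] = 1·1 + 1·1 + 1·1 + 1·0 + 1·1 + 1·0 = 4.

4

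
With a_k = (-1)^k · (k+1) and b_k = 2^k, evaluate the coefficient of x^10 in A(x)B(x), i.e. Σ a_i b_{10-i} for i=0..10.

The convolution is the x^10 coefficient of A(x)B(x).
Σ = 1·1024 − 2·512 + 3·256 − 4·128 + 5·64 − 6·32 + 7·16 − 8·8 + 9·4 − 10·2 + 11·1 = 459.

459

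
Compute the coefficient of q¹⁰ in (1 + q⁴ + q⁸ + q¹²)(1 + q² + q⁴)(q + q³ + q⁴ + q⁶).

(1 + q⁴ + q⁸ + q¹²) has coefficients 1,0,0,0,1,0,0,0,1,0,0 for degrees 0…10.
(1 + q² + q⁴) has coefficients 1,0,1,0,1,0,0,0,0,0,0 for degrees 0…10.
Finally multiplying by (q + q³ + q⁴ + q⁶), the product of all factors after the first has coefficients 0,1,0,2,1,2,2,1,2,0,1 for degrees 0…10.
[q¹⁰] = 1·1 + 1·2 + 1·0 = 3.

3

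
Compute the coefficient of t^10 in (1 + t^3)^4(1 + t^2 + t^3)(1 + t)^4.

(1 + t^3)^4 has coefficients 1,0,0,4,0,0,6,0,0,4,0 for degrees 0…10.
(1 + t^2 + t^3) has coefficients 1,0,1,1,0,0,0,0,0,0,0 for degrees 0…10.
Finally multiplying by (1 + t)^4, the product of all factors after the first has coefficients 1,4,7,9,11,10,5,1,0,0,0 for degrees 0…10.
[t^10] = 1·0 + 4·1 + 6·11 + 4·4 = 86.

86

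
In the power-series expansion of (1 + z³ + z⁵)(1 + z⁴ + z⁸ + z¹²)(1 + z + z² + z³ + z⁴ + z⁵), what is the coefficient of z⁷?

(1 + z³ + z⁵) has coefficients 1,0,0,1,0,1 for degrees 0…5.
(1 + z⁴ + z⁸ + z¹²) has coefficients 1,0,0,0,1,0,0,0 for degrees 0…7.
Finally multiplying by (1 + z + z² + z³ + z⁴ + z⁵), the product of all factors after the first has coefficients 1,1,1,1,2,2,1,1 for degrees 0…7.
[z⁷] = 1·1 + 1·2 + 1·1 = 4.

4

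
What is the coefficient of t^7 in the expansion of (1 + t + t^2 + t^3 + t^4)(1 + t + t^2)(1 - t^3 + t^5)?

(1 + t + t^2 + t^3 + t^4) has coefficients 1,1,1,1,1 for degrees 0…4.
(1 + t + t^2) has coefficients 1,1,1,0,0,0,0,0 for degrees 0…7.
Finally multiplying by (1 - t^3 + t^5), the product of all factors after the first has coefficients 1,1,1,-1,-1,0,1,1 for degrees 0…7.
[t^7] = 1·1 + 1·1 + 1·0 + 1·(-1) + 1·(-1) = 0.

0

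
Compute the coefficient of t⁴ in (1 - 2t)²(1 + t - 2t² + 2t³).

-16

(1 - 2t)² has coefficients 1,-4,4 for degrees 0…2.
(1 + t - 2t² + 2t³) has coefficients 1,1,-2,2,0 for degrees 0…4.
[t⁴] = 1·0 − 4·2 + 4·(-2) = -16.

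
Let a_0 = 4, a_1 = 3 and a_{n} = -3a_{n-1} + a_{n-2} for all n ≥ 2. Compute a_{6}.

-644

The ordinary generating function has denominator 1 + 3q - q^2.
Iterating the recurrence: a_0,…,a_{6} = 4, 3, -5, 18, -59, 195, -644.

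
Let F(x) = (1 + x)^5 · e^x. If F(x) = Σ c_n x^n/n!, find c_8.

19081

The EGF product rule gives c_8 = Σ_{k_1+k_2=8} C(8; k_1,k_2) · ∏ g_i(k_i), where (1+x)^5 gives the falling factorial (5)_k; e^x gives (1)^k.
g_1(k) for k = 0…8: 1, 5, 20, 60, 120, 120, 0, 0, 0.
g_2(k) for k = 0…8: 1, 1, 1, 1, 1, 1, 1, 1, 1.
c_8 = Σ_k C(8,k)·g_1(k)·g_2(8−k) = 1·1·1 + 8·5·1 + 28·20·1 + 56·60·1 + 70·120·1 + 56·120·1 = 1 + 40 + 560 + 3360 + 8400 + 6720 = 19081.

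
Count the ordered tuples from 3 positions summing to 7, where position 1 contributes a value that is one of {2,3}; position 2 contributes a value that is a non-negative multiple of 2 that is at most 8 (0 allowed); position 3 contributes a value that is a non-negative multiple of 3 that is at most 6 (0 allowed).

The generating function for the choices is (x^2 + x^3)·(1 + x^2 + x^4 + x^6 + x^8)·(1 + x^3 + x^6); the count is [x^7].
(x^2 + x^3) has coefficients 0,0,1,1 for degrees 0…3.
(1 + x^2 + x^4 + x^6 + x^8) has coefficients 1,0,1,0,1,0,1,0 for degrees 0…7.
Finally multiplying by (1 + x^3 + x^6), the product of all factors after the first has coefficients 1,0,1,1,1,1,2,1 for degrees 0…7.
[x^7] = 1·1 + 1·1 = 2.

2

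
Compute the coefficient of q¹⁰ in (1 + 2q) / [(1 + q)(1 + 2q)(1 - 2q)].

Partial fractions give a closed form: a_n = (1/3)·(-1)^n + (2/3)·2^n.
At n = 10: a_10 = 683.

683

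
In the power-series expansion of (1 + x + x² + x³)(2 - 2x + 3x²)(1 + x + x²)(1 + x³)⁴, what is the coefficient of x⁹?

60

(1 + x + x² + x³) has coefficients 1,1,1,1 for degrees 0…3.
(2 - 2x + 3x²) has coefficients 2,-2,3,0,0,0,0,0,0,0 for degrees 0…9.
Multiplying by (1 + x + x²) gives running coefficients 2,0,3,1,3,0,0,0,0,0 for degrees 0…9.
Finally multiplying by (1 + x³)⁴, the product of all factors after the first has coefficients 2,0,3,9,3,12,16,12,18,14 for degrees 0…9.
[x⁹] = 1·14 + 1·18 + 1·12 + 1·16 = 60.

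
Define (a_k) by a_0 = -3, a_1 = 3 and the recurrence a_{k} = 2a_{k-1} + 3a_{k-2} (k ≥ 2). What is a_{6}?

The ordinary generating function has denominator 1 - 2x - 3x^2.
Iterating the recurrence: a_0,…,a_{6} = -3, 3, -3, 3, -3, 3, -3.

-3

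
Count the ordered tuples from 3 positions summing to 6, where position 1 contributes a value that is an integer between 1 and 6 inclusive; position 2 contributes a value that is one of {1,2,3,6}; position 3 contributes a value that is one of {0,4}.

The generating function for the choices is (x + x^2 + x^3 + x^4 + x^5 + x^6)·(x + x^2 + x^3 + x^6)·(1 + x^4); the count is [x^6].
(x + x^2 + x^3 + x^4 + x^5 + x^6) has coefficients 0,1,1,1,1,1,1 for degrees 0…6.
(x + x^2 + x^3 + x^6) has coefficients 0,1,1,1,0,0,1 for degrees 0…6.
Finally multiplying by (1 + x^4), the product of all factors after the first has coefficients 0,1,1,1,0,1,2 for degrees 0…6.
[x^6] = 1·1 + 1·0 + 1·1 + 1·1 + 1·1 + 1·0 = 4.

4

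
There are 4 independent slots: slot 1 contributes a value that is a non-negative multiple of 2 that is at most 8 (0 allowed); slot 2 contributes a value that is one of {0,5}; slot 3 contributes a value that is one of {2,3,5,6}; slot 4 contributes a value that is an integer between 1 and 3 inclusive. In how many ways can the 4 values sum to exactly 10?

9

The generating function for the choices is (1 + x² + x⁴ + x⁶ + x⁸)·(1 + x⁵)·(x² + x³ + x⁵ + x⁶)·(x + x² + x³); the count is [x¹⁰].
(1 + x² + x⁴ + x⁶ + x⁸) has coefficients 1,0,1,0,1,0,1,0,1 for degrees 0…8.
(1 + x⁵) has coefficients 1,0,0,0,0,1,0,0,0,0,0 for degrees 0…10.
Multiplying by (x² + x³ + x⁵ + x⁶) gives running coefficients 0,0,1,1,0,1,1,1,1,0,1 for degrees 0…10.
Finally multiplying by (x + x² + x³), the product of all factors after the first has coefficients 0,0,0,1,2,2,2,2,3,3,2 for degrees 0…10.
[x¹⁰] = 1·2 + 1·3 + 1·2 + 1·2 + 1·0 = 9.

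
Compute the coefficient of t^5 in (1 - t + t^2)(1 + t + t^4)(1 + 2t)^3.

(1 - t + t^2) has coefficients 1,-1,1 for degrees 0…2.
(1 + t + t^4) has coefficients 1,1,0,0,1,0 for degrees 0…5.
Finally multiplying by (1 + 2t)^3, the product of all factors after the first has coefficients 1,7,18,20,9,6 for degrees 0…5.
[t^5] = 1·6 − 1·9 + 1·20 = 17.

17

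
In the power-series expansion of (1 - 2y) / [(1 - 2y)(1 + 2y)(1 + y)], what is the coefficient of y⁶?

127

Partial fractions give a closed form: a_n = (2)·(-2)^n + (-1)·(-1)^n.
At n = 6: a_6 = 127.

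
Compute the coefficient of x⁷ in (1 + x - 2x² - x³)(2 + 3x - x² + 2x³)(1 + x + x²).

(1 + x - 2x² - x³) has coefficients 1,1,-2,-1 for degrees 0…3.
(2 + 3x - x² + 2x³) has coefficients 2,3,-1,2,0,0,0,0 for degrees 0…7.
Finally multiplying by (1 + x + x²), the product of all factors after the first has coefficients 2,5,4,4,1,2,0,0 for degrees 0…7.
[x⁷] = 1·0 + 1·0 − 2·2 − 1·1 = -5.

-5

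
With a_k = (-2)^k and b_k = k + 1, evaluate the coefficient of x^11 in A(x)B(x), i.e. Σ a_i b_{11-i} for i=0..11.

This is [x^11] in the product of the two ordinary generating functions.
Σ = 1·12 − 2·11 + 4·10 − 8·9 + 16·8 − 32·7 + 64·6 − 128·5 + 256·4 − 512·3 + 1024·2 − 2048·1 = -906.

-906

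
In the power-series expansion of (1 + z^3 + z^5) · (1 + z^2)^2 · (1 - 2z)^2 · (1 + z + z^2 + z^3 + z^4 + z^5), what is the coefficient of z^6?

(1 + z^3 + z^5) has coefficients 1,0,0,1,0,1 for degrees 0…5.
(1 + z^2)^2 has coefficients 1,0,2,0,1,0,0 for degrees 0…6.
Multiplying by (1 - 2z)^2 gives running coefficients 1,-4,6,-8,9,-4,4 for degrees 0…6.
Finally multiplying by (1 + z + z^2 + z^3 + z^4 + z^5), the product of all factors after the first has coefficients 1,-3,3,-5,4,0,3 for degrees 0…6.
[z^6] = 1·3 + 1·(-5) + 1·(-3) = -5.

-5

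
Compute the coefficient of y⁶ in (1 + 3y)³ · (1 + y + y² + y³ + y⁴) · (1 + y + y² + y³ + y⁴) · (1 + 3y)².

(1 + 3y)³ has coefficients 1,9,27,27 for degrees 0…3.
(1 + y + y² + y³ + y⁴) has coefficients 1,1,1,1,1,0,0 for degrees 0…6.
Multiplying by (1 + y + y² + y³ + y⁴) gives running coefficients 1,2,3,4,5,4,3 for degrees 0…6.
Finally multiplying by (1 + 3y)², the product of all factors after the first has coefficients 1,8,24,40,56,70,72 for degrees 0…6.
[y⁶] = 1·72 + 9·70 + 27·56 + 27·40 = 3294.

3294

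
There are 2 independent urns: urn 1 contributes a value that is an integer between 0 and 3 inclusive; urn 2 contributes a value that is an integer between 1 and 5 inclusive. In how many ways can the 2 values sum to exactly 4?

The generating function for the choices is (1 + t + t² + t³)·(t + t² + t³ + t⁴ + t⁵); the count is [t⁴].
(1 + t + t² + t³) has coefficients 1,1,1,1 for degrees 0…3.
(t + t² + t³ + t⁴ + t⁵) has coefficients 0,1,1,1,1 for degrees 0…4.
[t⁴] = 1·1 + 1·1 + 1·1 + 1·1 = 4.

4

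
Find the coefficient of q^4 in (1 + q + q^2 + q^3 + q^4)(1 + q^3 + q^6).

2

(1 + q + q^2 + q^3 + q^4) has coefficients 1,1,1,1,1 for degrees 0…4.
(1 + q^3 + q^6) has coefficients 1,0,0,1,0 for degrees 0…4.
[q^4] = 1·0 + 1·1 + 1·0 + 1·0 + 1·1 = 2.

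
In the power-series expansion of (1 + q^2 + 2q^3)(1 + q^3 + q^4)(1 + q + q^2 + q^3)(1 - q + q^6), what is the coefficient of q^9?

(1 + q^2 + 2q^3) has coefficients 1,0,1,2 for degrees 0…3.
(1 + q^3 + q^4) has coefficients 1,0,0,1,1,0,0,0,0,0 for degrees 0…9.
Multiplying by (1 + q + q^2 + q^3) gives running coefficients 1,1,1,2,2,2,2,1,0,0 for degrees 0…9.
Finally multiplying by (1 - q + q^6), the product of all factors after the first has coefficients 1,0,0,1,0,0,1,0,0,2 for degrees 0…9.
[q^9] = 1·2 + 1·0 + 2·1 = 4.

4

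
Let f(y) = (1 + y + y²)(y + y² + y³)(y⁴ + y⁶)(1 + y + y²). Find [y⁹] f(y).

(1 + y + y²) has coefficients 1,1,1 for degrees 0…2.
(y + y² + y³) has coefficients 0,1,1,1,0,0,0,0,0,0 for degrees 0…9.
Multiplying by (y⁴ + y⁶) gives running coefficients 0,0,0,0,0,1,1,2,1,1 for degrees 0…9.
Finally multiplying by (1 + y + y²), the product of all factors after the first has coefficients 0,0,0,0,0,1,2,4,4,4 for degrees 0…9.
[y⁹] = 1·4 + 1·4 + 1·4 = 12.

12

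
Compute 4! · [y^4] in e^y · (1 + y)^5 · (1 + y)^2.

The EGF product rule gives c_4 = Σ_{k_1+k_2+k_3=4} C(4; k_1,k_2,k_3) · ∏ g_i(k_i), where e^y gives (1)^k; (1+y)^5 gives the falling factorial (5)_k; (1+y)^2 gives the falling factorial (2)_k.
g_1(k) for k = 0…4: 1, 1, 1, 1, 1.
g_2(k) for k = 0…4: 1, 5, 20, 60, 120.
g_3(k) for k = 0…4: 1, 2, 2, 0, 0.
First combine the last two factors: h(k) = Σ_j C(k,j)·g_2(j)·g_3(k−j) for k = 0…4: 1, 7, 42, 210, 840.
c_4 = Σ_k C(4,k)·g_1(k)·h(4−k) = 1·1·840 + 4·1·210 + 6·1·42 + 4·1·7 + 1·1·1 = 840 + 840 + 252 + 28 + 1 = 1961.

1961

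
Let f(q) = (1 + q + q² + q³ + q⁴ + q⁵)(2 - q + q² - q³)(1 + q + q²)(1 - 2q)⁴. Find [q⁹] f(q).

(1 + q + q² + q³ + q⁴ + q⁵) has coefficients 1,1,1,1,1,1 for degrees 0…5.
(2 - q + q² - q³) has coefficients 2,-1,1,-1,0,0,0,0,0,0 for degrees 0…9.
Multiplying by (1 + q + q²) gives running coefficients 2,1,2,-1,0,-1,0,0,0,0 for degrees 0…9.
Finally multiplying by (1 - 2q)⁴, the product of all factors after the first has coefficients 2,-15,42,-57,56,-73,72,-40,32,-16 for degrees 0…9.
[q⁹] = 1·(-16) + 1·32 + 1·(-40) + 1·72 + 1·(-73) + 1·56 = 31.

31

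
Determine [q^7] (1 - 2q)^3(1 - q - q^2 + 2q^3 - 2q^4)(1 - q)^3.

(1 - 2q)^3 has coefficients 1,-6,12,-8 for degrees 0…3.
(1 - q - q^2 + 2q^3 - 2q^4) has coefficients 1,-1,-1,2,-2,0,0,0 for degrees 0…7.
Finally multiplying by (1 - q)^3, the product of all factors after the first has coefficients 1,-4,5,1,-10,13,-8,2 for degrees 0…7.
[q^7] = 1·2 − 6·(-8) + 12·13 − 8·(-10) = 286.

286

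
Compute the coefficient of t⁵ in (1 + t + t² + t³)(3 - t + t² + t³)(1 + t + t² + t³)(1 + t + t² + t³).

(1 + t + t² + t³) has coefficients 1,1,1,1 for degrees 0…3.
(3 - t + t² + t³) has coefficients 3,-1,1,1,0,0 for degrees 0…5.
Multiplying by (1 + t + t² + t³) gives running coefficients 3,2,3,4,1,2 for degrees 0…5.
Finally multiplying by (1 + t + t² + t³), the product of all factors after the first has coefficients 3,5,8,12,10,10 for degrees 0…5.
[t⁵] = 1·10 + 1·10 + 1·12 + 1·8 = 40.

40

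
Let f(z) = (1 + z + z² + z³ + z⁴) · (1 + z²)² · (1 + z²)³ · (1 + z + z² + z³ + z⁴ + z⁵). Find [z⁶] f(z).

(1 + z + z² + z³ + z⁴) has coefficients 1,1,1,1,1 for degrees 0…4.
(1 + z²)² has coefficients 1,0,2,0,1,0,0 for degrees 0…6.
Multiplying by (1 + z²)³ gives running coefficients 1,0,5,0,10,0,10 for degrees 0…6.
Finally multiplying by (1 + z + z² + z³ + z⁴ + z⁵), the product of all factors after the first has coefficients 1,1,6,6,16,16,25 for degrees 0…6.
[z⁶] = 1·25 + 1·16 + 1·16 + 1·6 + 1·6 = 69.

69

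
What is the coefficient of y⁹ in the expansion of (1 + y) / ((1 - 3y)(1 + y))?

19683

Partial fractions give a closed form: a_n = (1)·3^n.
At n = 9: a_9 = 19683.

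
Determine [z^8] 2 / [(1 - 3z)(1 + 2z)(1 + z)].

6314

Partial fractions give a closed form: a_n = (9/10)·3^n + (8/5)·(-2)^n + (-1/2)·(-1)^n.
At n = 8: a_8 = 6314.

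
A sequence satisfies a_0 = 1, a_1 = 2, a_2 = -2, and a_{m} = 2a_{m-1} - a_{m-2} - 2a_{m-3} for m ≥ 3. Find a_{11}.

The ordinary generating function has denominator 1 - 2y + y^2 + 2y^3.
Iterating the recurrence: a_0,…,a_{11} = 1, 2, -2, -8, -18, -24, -14, 32, 126, 248, 306, 112.

112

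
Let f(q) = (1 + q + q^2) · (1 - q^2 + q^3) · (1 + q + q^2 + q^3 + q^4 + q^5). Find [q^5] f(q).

3

(1 + q + q^2) has coefficients 1,1,1 for degrees 0…2.
(1 - q^2 + q^3) has coefficients 1,0,-1,1,0,0 for degrees 0…5.
Finally multiplying by (1 + q + q^2 + q^3 + q^4 + q^5), the product of all factors after the first has coefficients 1,1,0,1,1,1 for degrees 0…5.
[q^5] = 1·1 + 1·1 + 1·1 = 3.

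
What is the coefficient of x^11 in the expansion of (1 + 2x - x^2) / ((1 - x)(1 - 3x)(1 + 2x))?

Partial fractions give a closed form: a_n = (-1/3)·1^n + (7/5)·3^n + (-1/15)·(-2)^n.
At n = 11: a_11 = 248142.

248142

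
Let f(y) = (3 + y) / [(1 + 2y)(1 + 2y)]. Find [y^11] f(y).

-62464

The denominator gives the recurrence a_n = −4a_(n−1) − 4a_(n−2) for n ≥ 2; the numerator fixes a_0 = 3, a_1 = -11.
Iterating: 3, -11, 32, -84, 208, -496, 1152, -2624, 5888, -13056, 28672, -62464, so a_11 = -62464.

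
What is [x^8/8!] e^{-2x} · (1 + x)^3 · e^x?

The EGF product rule gives c_8 = Σ_{k_1+k_2+k_3=8} C(8; k_1,k_2,k_3) · ∏ g_i(k_i), where e^{-2x} gives (-2)^k; (1+x)^3 gives the falling factorial (3)_k; e^x gives (1)^k.
g_1(k) for k = 0…8: 1, -2, 4, -8, 16, -32, 64, -128, 256.
g_2(k) for k = 0…8: 1, 3, 6, 6, 0, 0, 0, 0, 0.
g_3(k) for k = 0…8: 1, 1, 1, 1, 1, 1, 1, 1, 1.
First combine the last two factors: h(k) = Σ_j C(k,j)·g_2(j)·g_3(k−j) for k = 0…8: 1, 4, 13, 34, 73, 136, 229, 358, 529.
c_8 = Σ_k C(8,k)·g_1(k)·h(8−k) = 1·1·529 + 8·(-2)·358 + 28·4·229 + 56·(-8)·136 + 70·16·73 + 56·(-32)·34 + 28·64·13 + 8·(-128)·4 + 1·256·1 = 529 − 5728 + 25648 − 60928 + 81760 − 60928 + 23296 − 4096 + 256 = -191.

-191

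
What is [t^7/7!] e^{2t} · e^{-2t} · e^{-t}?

-1

The EGF product rule gives c_7 = Σ_{k_1+k_2+k_3=7} C(7; k_1,k_2,k_3) · ∏ g_i(k_i), where e^{2t} gives (2)^k; e^{-2t} gives (-2)^k; e^{-t} gives (-1)^k.
g_1(k) for k = 0…7: 1, 2, 4, 8, 16, 32, 64, 128.
g_2(k) for k = 0…7: 1, -2, 4, -8, 16, -32, 64, -128.
g_3(k) for k = 0…7: 1, -1, 1, -1, 1, -1, 1, -1.
First combine the last two factors: h(k) = Σ_j C(k,j)·g_2(j)·g_3(k−j) for k = 0…7: 1, -3, 9, -27, 81, -243, 729, -2187.
c_7 = Σ_k C(7,k)·g_1(k)·h(7−k) = 1·1·(-2187) + 7·2·729 + 21·4·(-243) + 35·8·81 + 35·16·(-27) + 21·32·9 + 7·64·(-3) + 1·128·1 = −2187 + 10206 − 20412 + 22680 − 15120 + 6048 − 1344 + 128 = -1.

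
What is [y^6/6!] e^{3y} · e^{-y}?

The EGF product rule gives c_6 = Σ_{k_1+k_2=6} C(6; k_1,k_2) · ∏ g_i(k_i), where e^{3y} gives (3)^k; e^{-y} gives (-1)^k.
g_1(k) for k = 0…6: 1, 3, 9, 27, 81, 243, 729.
g_2(k) for k = 0…6: 1, -1, 1, -1, 1, -1, 1.
c_6 = Σ_k C(6,k)·g_1(k)·g_2(6−k) = 1·1·1 + 6·3·(-1) + 15·9·1 + 20·27·(-1) + 15·81·1 + 6·243·(-1) + 1·729·1 = 1 − 18 + 135 − 540 + 1215 − 1458 + 729 = 64.

64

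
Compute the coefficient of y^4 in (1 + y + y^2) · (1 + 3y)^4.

243

(1 + y + y^2) has coefficients 1,1,1 for degrees 0…2.
(1 + 3y)^4 has coefficients 1,12,54,108,81 for degrees 0…4.
[y^4] = 1·81 + 1·108 + 1·54 = 243.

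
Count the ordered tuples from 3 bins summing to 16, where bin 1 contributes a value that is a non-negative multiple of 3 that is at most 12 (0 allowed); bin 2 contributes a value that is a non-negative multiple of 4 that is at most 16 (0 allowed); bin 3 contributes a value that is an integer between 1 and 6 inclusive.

The generating function for the choices is (1 + y^3 + y^6 + y^9 + y^12)·(1 + y^4 + y^8 + y^12 + y^16)·(y + y^2 + y^3 + y^4 + y^5 + y^6); the count is [y^16].
(1 + y^3 + y^6 + y^9 + y^12) has coefficients 1,0,0,1,0,0,1,0,0,1,0,0,1 for degrees 0…12.
(1 + y^4 + y^8 + y^12 + y^16) has coefficients 1,0,0,0,1,0,0,0,1,0,0,0,1,0,0,0,1 for degrees 0…16.
Finally multiplying by (y + y^2 + y^3 + y^4 + y^5 + y^6), the product of all factors after the first has coefficients 0,1,1,1,1,2,2,1,1,2,2,1,1,2,2,1,1 for degrees 0…16.
[y^16] = 1·1 + 1·2 + 1·2 + 1·1 + 1·1 = 7.

7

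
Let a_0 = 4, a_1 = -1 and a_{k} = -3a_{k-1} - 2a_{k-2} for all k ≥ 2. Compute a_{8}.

The ordinary generating function has denominator 1 + 3x + 2x^2.
Iterating the recurrence: a_0,…,a_{8} = 4, -1, -5, 17, -41, 89, -185, 377, -761.

-761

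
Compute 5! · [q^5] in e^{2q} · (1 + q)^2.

352

The EGF product rule gives c_5 = Σ_{k_1+k_2=5} C(5; k_1,k_2) · ∏ g_i(k_i), where e^{2q} gives (2)^k; (1+q)^2 gives the falling factorial (2)_k.
g_1(k) for k = 0…5: 1, 2, 4, 8, 16, 32.
g_2(k) for k = 0…5: 1, 2, 2, 0, 0, 0.
c_5 = Σ_k C(5,k)·g_1(k)·g_2(5−k) = 10·8·2 + 5·16·2 + 1·32·1 = 160 + 160 + 32 = 352.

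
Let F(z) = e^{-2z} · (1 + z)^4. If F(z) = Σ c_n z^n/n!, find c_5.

48

The EGF product rule gives c_5 = Σ_{k_1+k_2=5} C(5; k_1,k_2) · ∏ g_i(k_i), where e^{-2z} gives (-2)^k; (1+z)^4 gives the falling factorial (4)_k.
g_1(k) for k = 0…5: 1, -2, 4, -8, 16, -32.
g_2(k) for k = 0…5: 1, 4, 12, 24, 24, 0.
c_5 = Σ_k C(5,k)·g_1(k)·g_2(5−k) = 5·(-2)·24 + 10·4·24 + 10·(-8)·12 + 5·16·4 + 1·(-32)·1 = −240 + 960 − 960 + 320 − 32 = 48.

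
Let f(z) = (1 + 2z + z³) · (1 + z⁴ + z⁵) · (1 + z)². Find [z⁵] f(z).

6

(1 + 2z + z³) has coefficients 1,2,0,1 for degrees 0…3.
(1 + z⁴ + z⁵) has coefficients 1,0,0,0,1,1 for degrees 0…5.
Finally multiplying by (1 + z)², the product of all factors after the first has coefficients 1,2,1,0,1,3 for degrees 0…5.
[z⁵] = 1·3 + 2·1 + 1·1 = 6.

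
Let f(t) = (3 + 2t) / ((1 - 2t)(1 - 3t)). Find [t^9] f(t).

212417

Partial fractions give a closed form: a_n = (-8)·2^n + (11)·3^n.
At n = 9: a_9 = 212417.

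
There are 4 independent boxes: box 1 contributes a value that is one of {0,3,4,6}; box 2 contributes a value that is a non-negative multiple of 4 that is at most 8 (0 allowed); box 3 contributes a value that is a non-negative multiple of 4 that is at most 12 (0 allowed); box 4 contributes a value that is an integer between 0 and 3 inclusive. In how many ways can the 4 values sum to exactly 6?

The generating function for the choices is (1 + x^3 + x^4 + x^6)·(1 + x^4 + x^8)·(1 + x^4 + x^8 + x^12)·(1 + x + x^2 + x^3); the count is [x^6].
(1 + x^3 + x^4 + x^6) has coefficients 1,0,0,1,1,0,1 for degrees 0…6.
(1 + x^4 + x^8) has coefficients 1,0,0,0,1,0,0 for degrees 0…6.
Multiplying by (1 + x^4 + x^8 + x^12) gives running coefficients 1,0,0,0,2,0,0 for degrees 0…6.
Finally multiplying by (1 + x + x^2 + x^3), the product of all factors after the first has coefficients 1,1,1,1,2,2,2 for degrees 0…6.
[x^6] = 1·2 + 1·1 + 1·1 + 1·1 = 5.

5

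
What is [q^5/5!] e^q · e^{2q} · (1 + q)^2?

The EGF product rule gives c_5 = Σ_{k_1+k_2+k_3=5} C(5; k_1,k_2,k_3) · ∏ g_i(k_i), where e^q gives (1)^k; e^{2q} gives (2)^k; (1+q)^2 gives the falling factorial (2)_k.
g_1(k) for k = 0…5: 1, 1, 1, 1, 1, 1.
g_2(k) for k = 0…5: 1, 2, 4, 8, 16, 32.
g_3(k) for k = 0…5: 1, 2, 2, 0, 0, 0.
First combine the last two factors: h(k) = Σ_j C(k,j)·g_2(j)·g_3(k−j) for k = 0…5: 1, 4, 14, 44, 128, 352.
c_5 = Σ_k C(5,k)·g_1(k)·h(5−k) = 1·1·352 + 5·1·128 + 10·1·44 + 10·1·14 + 5·1·4 + 1·1·1 = 352 + 640 + 440 + 140 + 20 + 1 = 1593.

1593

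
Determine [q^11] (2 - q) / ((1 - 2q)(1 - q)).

Partial fractions give a closed form: a_n = (3)·2^n + (-1)·1^n.
At n = 11: a_11 = 6143.

6143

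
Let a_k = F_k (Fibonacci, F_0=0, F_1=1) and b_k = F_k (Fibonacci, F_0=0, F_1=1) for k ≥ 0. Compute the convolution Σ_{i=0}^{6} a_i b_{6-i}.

20

Write out a_i and b_{6-i} for i = 0,…,6 and sum the products.
Σ = 0·8 + 1·5 + 1·3 + 2·2 + 3·1 + 5·1 + 8·0 = 20.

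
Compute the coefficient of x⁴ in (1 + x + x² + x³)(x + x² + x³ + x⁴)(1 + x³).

(1 + x + x² + x³) has coefficients 1,1,1,1 for degrees 0…3.
(x + x² + x³ + x⁴) has coefficients 0,1,1,1,1 for degrees 0…4.
Finally multiplying by (1 + x³), the product of all factors after the first has coefficients 0,1,1,1,2 for degrees 0…4.
[x⁴] = 1·2 + 1·1 + 1·1 + 1·1 = 5.

5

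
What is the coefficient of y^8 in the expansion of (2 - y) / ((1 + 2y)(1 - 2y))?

Partial fractions give a closed form: a_n = (5/4)·(-2)^n + (3/4)·2^n.
At n = 8: a_8 = 512.

512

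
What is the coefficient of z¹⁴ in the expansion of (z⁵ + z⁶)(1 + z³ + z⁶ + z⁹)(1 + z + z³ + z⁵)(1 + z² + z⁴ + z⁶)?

(z⁵ + z⁶) has coefficients 0,0,0,0,0,1,1 for degrees 0…6.
(1 + z³ + z⁶ + z⁹) has coefficients 1,0,0,1,0,0,1,0,0,1,0,0,0,0,0 for degrees 0…14.
Multiplying by (1 + z + z³ + z⁵) gives running coefficients 1,1,0,2,1,1,2,1,1,2,1,1,1,0,1 for degrees 0…14.
Finally multiplying by (1 + z² + z⁴ + z⁶), the product of all factors after the first has coefficients 1,1,1,3,2,4,4,5,4,6,5,5,5,4,4 for degrees 0…14.
[z¹⁴] = 1·6 + 1·4 = 10.

10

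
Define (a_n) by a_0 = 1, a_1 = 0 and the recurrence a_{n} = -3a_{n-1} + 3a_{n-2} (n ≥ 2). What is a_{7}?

-1944

The ordinary generating function has denominator 1 + 3q - 3q^2.
Iterating the recurrence: a_0,…,a_{7} = 1, 0, 3, -9, 36, -135, 513, -1944.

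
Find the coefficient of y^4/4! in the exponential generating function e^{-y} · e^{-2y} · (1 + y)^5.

21

The EGF product rule gives c_4 = Σ_{k_1+k_2+k_3=4} C(4; k_1,k_2,k_3) · ∏ g_i(k_i), where e^{-y} gives (-1)^k; e^{-2y} gives (-2)^k; (1+y)^5 gives the falling factorial (5)_k.
g_1(k) for k = 0…4: 1, -1, 1, -1, 1.
g_2(k) for k = 0…4: 1, -2, 4, -8, 16.
g_3(k) for k = 0…4: 1, 5, 20, 60, 120.
First combine the last two factors: h(k) = Σ_j C(k,j)·g_2(j)·g_3(k−j) for k = 0…4: 1, 3, 4, -8, -24.
c_4 = Σ_k C(4,k)·g_1(k)·h(4−k) = 1·1·(-24) + 4·(-1)·(-8) + 6·1·4 + 4·(-1)·3 + 1·1·1 = −24 + 32 + 24 − 12 + 1 = 21.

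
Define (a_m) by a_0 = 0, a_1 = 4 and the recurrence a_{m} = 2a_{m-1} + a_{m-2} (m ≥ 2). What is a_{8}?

1632

The ordinary generating function has denominator 1 - 2t - t^2.
Iterating the recurrence: a_0,…,a_{8} = 0, 4, 8, 20, 48, 116, 280, 676, 1632.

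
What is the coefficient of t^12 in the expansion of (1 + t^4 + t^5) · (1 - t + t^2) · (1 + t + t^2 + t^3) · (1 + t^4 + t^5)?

3

(1 + t^4 + t^5) has coefficients 1,0,0,0,1,1 for degrees 0…5.
(1 - t + t^2) has coefficients 1,-1,1,0,0,0,0,0,0,0,0,0,0 for degrees 0…12.
Multiplying by (1 + t + t^2 + t^3) gives running coefficients 1,0,1,1,0,1,0,0,0,0,0,0,0 for degrees 0…12.
Finally multiplying by (1 + t^4 + t^5), the product of all factors after the first has coefficients 1,0,1,1,1,2,1,2,1,1,1,0,0 for degrees 0…12.
[t^12] = 1·0 + 1·1 + 1·2 = 3.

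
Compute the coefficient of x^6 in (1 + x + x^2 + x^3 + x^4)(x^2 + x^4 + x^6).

(1 + x + x^2 + x^3 + x^4) has coefficients 1,1,1,1,1 for degrees 0…4.
(x^2 + x^4 + x^6) has coefficients 0,0,1,0,1,0,1 for degrees 0…6.
[x^6] = 1·1 + 1·0 + 1·1 + 1·0 + 1·1 = 3.

3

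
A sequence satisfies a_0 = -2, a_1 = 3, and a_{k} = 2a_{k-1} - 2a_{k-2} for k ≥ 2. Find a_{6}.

-40

The ordinary generating function has denominator 1 - 2x + 2x^2.
Iterating the recurrence: a_0,…,a_{6} = -2, 3, 10, 14, 8, -12, -40.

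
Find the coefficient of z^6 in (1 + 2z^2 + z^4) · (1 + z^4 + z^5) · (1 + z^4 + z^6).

(1 + 2z^2 + z^4) has coefficients 1,0,2,0,1 for degrees 0…4.
(1 + z^4 + z^5) has coefficients 1,0,0,0,1,1,0 for degrees 0…6.
Finally multiplying by (1 + z^4 + z^6), the product of all factors after the first has coefficients 1,0,0,0,2,1,1 for degrees 0…6.
[z^6] = 1·1 + 2·2 + 1·0 = 5.

5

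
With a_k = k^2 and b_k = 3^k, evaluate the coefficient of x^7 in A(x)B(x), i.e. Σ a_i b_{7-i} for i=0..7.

3244

This is [x^7] in the product of the two ordinary generating functions.
Σ = 0·2187 + 1·729 + 4·243 + 9·81 + 16·27 + 25·9 + 36·3 + 49·1 = 3244.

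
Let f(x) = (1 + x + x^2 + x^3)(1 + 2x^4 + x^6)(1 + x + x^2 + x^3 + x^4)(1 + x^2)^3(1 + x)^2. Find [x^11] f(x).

(1 + x + x^2 + x^3) has coefficients 1,1,1,1 for degrees 0…3.
(1 + 2x^4 + x^6) has coefficients 1,0,0,0,2,0,1,0,0,0,0,0 for degrees 0…11.
Multiplying by (1 + x + x^2 + x^3 + x^4) gives running coefficients 1,1,1,1,3,2,3,3,3,1,1,0 for degrees 0…11.
Multiplying by (1 + x^2)^3 gives running coefficients 1,1,4,4,9,8,16,13,22,17,22,14 for degrees 0…11.
Finally multiplying by (1 + x)^2, the product of all factors after the first has coefficients 1,3,7,13,21,30,41,53,64,74,78,75 for degrees 0…11.
[x^11] = 1·75 + 1·78 + 1·74 + 1·64 = 291.

291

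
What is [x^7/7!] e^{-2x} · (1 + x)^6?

-800

The EGF product rule gives c_7 = Σ_{k_1+k_2=7} C(7; k_1,k_2) · ∏ g_i(k_i), where e^{-2x} gives (-2)^k; (1+x)^6 gives the falling factorial (6)_k.
g_1(k) for k = 0…7: 1, -2, 4, -8, 16, -32, 64, -128.
g_2(k) for k = 0…7: 1, 6, 30, 120, 360, 720, 720, 0.
c_7 = Σ_k C(7,k)·g_1(k)·g_2(7−k) = 7·(-2)·720 + 21·4·720 + 35·(-8)·360 + 35·16·120 + 21·(-32)·30 + 7·64·6 + 1·(-128)·1 = −10080 + 60480 − 100800 + 67200 − 20160 + 2688 − 128 = -800.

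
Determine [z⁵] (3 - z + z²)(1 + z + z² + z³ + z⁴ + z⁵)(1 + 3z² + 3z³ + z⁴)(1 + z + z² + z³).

(3 - z + z²) has coefficients 3,-1,1 for degrees 0…2.
(1 + z + z² + z³ + z⁴ + z⁵) has coefficients 1,1,1,1,1,1 for degrees 0…5.
Multiplying by (1 + 3z² + 3z³ + z⁴) gives running coefficients 1,1,4,7,8,8 for degrees 0…5.
Finally multiplying by (1 + z + z² + z³), the product of all factors after the first has coefficients 1,2,6,13,20,27 for degrees 0…5.
[z⁵] = 3·27 − 1·20 + 1·13 = 74.

74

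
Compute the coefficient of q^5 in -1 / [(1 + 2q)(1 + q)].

63

The denominator gives the recurrence a_n = −3a_(n−1) − 2a_(n−2) for n ≥ 2; the numerator fixes a_0 = -1, a_1 = 3.
Iterating: -1, 3, -7, 15, -31, 63, so a_5 = 63.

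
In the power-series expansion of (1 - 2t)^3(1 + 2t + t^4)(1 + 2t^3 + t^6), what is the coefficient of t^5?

(1 - 2t)^3 has coefficients 1,-6,12,-8 for degrees 0…3.
(1 + 2t + t^4) has coefficients 1,2,0,0,1,0 for degrees 0…5.
Finally multiplying by (1 + 2t^3 + t^6), the product of all factors after the first has coefficients 1,2,0,2,5,0 for degrees 0…5.
[t^5] = 1·0 − 6·5 + 12·2 − 8·0 = -6.

-6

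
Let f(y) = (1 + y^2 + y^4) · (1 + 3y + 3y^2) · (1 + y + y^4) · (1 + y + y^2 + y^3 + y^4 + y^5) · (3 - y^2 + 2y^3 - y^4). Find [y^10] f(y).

113

(1 + y^2 + y^4) has coefficients 1,0,1,0,1 for degrees 0…4.
(1 + 3y + 3y^2) has coefficients 1,3,3,0,0,0,0,0,0,0,0 for degrees 0…10.
Multiplying by (1 + y + y^4) gives running coefficients 1,4,6,3,1,3,3,0,0,0,0 for degrees 0…10.
Multiplying by (1 + y + y^2 + y^3 + y^4 + y^5) gives running coefficients 1,5,11,14,15,18,20,16,10,7,6 for degrees 0…10.
Finally multiplying by (3 - y^2 + 2y^3 - y^4), the product of all factors after the first has coefficients 3,15,32,39,43,57,62,46,31,27,20 for degrees 0…10.
[y^10] = 1·20 + 1·31 + 1·62 = 113.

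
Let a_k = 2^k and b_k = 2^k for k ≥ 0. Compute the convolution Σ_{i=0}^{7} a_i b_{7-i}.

1024

This is [x^7] in the product of the two ordinary generating functions.
Σ = 1·128 + 2·64 + 4·32 + 8·16 + 16·8 + 32·4 + 64·2 + 128·1 = 1024.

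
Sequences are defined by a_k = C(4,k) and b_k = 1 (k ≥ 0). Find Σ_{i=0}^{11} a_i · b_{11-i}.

16

Write out a_i and b_{11-i} for i = 0,…,11 and sum the products.
Σ = 1·1 + 4·1 + 6·1 + 4·1 + 1·1 + 0·1 + 0·1 + 0·1 + 0·1 + 0·1 + 0·1 + 0·1 = 16.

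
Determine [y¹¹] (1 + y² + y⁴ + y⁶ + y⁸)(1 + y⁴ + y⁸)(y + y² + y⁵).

4

(1 + y² + y⁴ + y⁶ + y⁸) has coefficients 1,0,1,0,1,0,1,0,1 for degrees 0…8.
(1 + y⁴ + y⁸) has coefficients 1,0,0,0,1,0,0,0,1,0,0,0 for degrees 0…11.
Finally multiplying by (y + y² + y⁵), the product of all factors after the first has coefficients 0,1,1,0,0,2,1,0,0,2,1,0 for degrees 0…11.
[y¹¹] = 1·0 + 1·2 + 1·0 + 1·2 + 1·0 = 4.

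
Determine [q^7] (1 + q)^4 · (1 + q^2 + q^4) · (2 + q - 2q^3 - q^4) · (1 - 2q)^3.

-51

(1 + q)^4 has coefficients 1,4,6,4,1 for degrees 0…4.
(1 + q^2 + q^4) has coefficients 1,0,1,0,1,0,0,0 for degrees 0…7.
Multiplying by (2 + q - 2q^3 - q^4) gives running coefficients 2,1,2,-1,1,-1,-1,-2 for degrees 0…7.
Finally multiplying by (1 - 2q)^3, the product of all factors after the first has coefficients 2,-11,20,-17,23,-35,25,-16 for degrees 0…7.
[q^7] = 1·(-16) + 4·25 + 6·(-35) + 4·23 + 1·(-17) = -51.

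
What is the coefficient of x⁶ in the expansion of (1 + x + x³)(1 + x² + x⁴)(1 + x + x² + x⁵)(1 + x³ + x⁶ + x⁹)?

9

(1 + x + x³) has coefficients 1,1,0,1 for degrees 0…3.
(1 + x² + x⁴) has coefficients 1,0,1,0,1,0,0 for degrees 0…6.
Multiplying by (1 + x + x² + x⁵) gives running coefficients 1,1,2,1,2,2,1 for degrees 0…6.
Finally multiplying by (1 + x³ + x⁶ + x⁹), the product of all factors after the first has coefficients 1,1,2,2,3,4,3 for degrees 0…6.
[x⁶] = 1·3 + 1·4 + 1·2 = 9.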